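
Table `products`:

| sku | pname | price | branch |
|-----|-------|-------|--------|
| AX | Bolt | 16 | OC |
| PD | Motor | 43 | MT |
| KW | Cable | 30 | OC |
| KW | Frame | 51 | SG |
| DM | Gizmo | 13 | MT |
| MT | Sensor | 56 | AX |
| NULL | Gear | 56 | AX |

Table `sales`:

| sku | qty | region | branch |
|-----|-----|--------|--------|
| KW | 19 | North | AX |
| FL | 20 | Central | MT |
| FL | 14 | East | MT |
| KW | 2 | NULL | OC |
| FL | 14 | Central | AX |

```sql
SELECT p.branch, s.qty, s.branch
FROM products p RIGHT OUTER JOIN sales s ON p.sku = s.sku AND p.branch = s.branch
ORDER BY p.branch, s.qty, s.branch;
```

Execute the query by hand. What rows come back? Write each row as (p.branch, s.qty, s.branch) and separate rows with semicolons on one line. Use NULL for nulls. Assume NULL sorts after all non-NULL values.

RIGHT JOIN keeps every row from `sales`; unmatched rows get NULL for `products`'s columns.
Matching on p.sku = s.sku AND p.branch = s.branch. A NULL in a compared column never satisfies the condition.
- p[0] sku=AX, branch=OC → no match.
- p[1] sku=PD, branch=MT → no match.
- p[2] sku=KW, branch=OC → 1 match(es) in s → 1 row(s).
- p[3] sku=KW, branch=SG → no match.
- p[4] sku=DM, branch=MT → no match.
- p[5] sku=MT, branch=AX → no match.
- p[6] sku=NULL, branch=AX → no match.
- plus 4 unmatched s row(s), each kept with NULL p columns.
After projecting and ordering:
p.branch | s.qty | s.branch
OC | 2 | OC
NULL | 14 | AX
NULL | 14 | MT
NULL | 19 | AX
NULL | 20 | MT

(OC, 2, OC); (NULL, 14, AX); (NULL, 14, MT); (NULL, 19, AX); (NULL, 20, MT)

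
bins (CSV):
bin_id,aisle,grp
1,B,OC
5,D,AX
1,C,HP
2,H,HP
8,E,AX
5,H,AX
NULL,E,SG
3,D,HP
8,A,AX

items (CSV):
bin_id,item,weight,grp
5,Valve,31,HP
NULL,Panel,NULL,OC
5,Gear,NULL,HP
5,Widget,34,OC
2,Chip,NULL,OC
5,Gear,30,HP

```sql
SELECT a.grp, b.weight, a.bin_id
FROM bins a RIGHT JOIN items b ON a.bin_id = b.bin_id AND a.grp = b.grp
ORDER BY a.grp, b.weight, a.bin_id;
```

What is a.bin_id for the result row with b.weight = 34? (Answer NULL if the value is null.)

NULL

RIGHT JOIN keeps every row from `items`; unmatched rows get NULL for `bins`'s columns.
Matching on a.bin_id = b.bin_id AND a.grp = b.grp. A NULL in a compared column never satisfies the condition.
- a row (bin_id=1, grp=OC): no match.
- a row (bin_id=5, grp=AX): no match.
- a row (bin_id=1, grp=HP): no match.
- a row (bin_id=2, grp=HP): no match.
- a row (bin_id=8, grp=AX): no match.
- a row (bin_id=5, grp=AX): no match.
- a row (bin_id=NULL, grp=SG): no match.
- a row (bin_id=3, grp=HP): no match.
- a row (bin_id=8, grp=AX): no match.
- 6 row(s) from b found no a partner → padded with NULL.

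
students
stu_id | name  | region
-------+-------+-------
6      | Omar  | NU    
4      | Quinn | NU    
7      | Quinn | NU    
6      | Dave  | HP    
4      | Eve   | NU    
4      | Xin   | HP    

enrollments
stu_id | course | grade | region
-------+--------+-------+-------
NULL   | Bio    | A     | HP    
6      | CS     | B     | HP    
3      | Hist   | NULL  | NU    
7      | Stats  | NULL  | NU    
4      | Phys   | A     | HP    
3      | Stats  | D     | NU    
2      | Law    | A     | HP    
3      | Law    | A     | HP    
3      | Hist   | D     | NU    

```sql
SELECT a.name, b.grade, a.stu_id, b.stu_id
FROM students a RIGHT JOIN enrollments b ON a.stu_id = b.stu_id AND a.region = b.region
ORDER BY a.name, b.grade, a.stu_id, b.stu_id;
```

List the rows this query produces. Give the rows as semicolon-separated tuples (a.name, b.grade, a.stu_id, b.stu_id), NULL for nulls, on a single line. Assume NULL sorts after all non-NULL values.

(Dave, B, 6, 6); (Quinn, NULL, 7, 7); (Xin, A, 4, 4); (NULL, A, NULL, 2); (NULL, A, NULL, 3); (NULL, A, NULL, NULL); (NULL, D, NULL, 3); (NULL, D, NULL, 3); (NULL, NULL, NULL, 3)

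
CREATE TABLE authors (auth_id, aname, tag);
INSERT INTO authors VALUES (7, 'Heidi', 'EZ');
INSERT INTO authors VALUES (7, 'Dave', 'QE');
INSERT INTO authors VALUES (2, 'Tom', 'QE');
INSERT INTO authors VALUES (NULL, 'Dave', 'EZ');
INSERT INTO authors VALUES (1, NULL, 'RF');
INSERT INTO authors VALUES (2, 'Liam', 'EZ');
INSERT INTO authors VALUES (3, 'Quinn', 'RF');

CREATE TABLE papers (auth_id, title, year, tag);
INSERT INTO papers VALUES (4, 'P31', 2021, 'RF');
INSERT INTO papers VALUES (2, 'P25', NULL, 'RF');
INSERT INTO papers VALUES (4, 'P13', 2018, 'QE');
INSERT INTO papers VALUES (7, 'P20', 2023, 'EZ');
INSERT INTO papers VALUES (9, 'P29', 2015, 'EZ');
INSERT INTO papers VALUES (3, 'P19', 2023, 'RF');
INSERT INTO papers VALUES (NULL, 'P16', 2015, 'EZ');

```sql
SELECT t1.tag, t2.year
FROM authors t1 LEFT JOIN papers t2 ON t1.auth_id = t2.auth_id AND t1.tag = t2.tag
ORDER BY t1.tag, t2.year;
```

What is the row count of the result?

7

LEFT JOIN keeps every row from `authors`; unmatched rows get NULL for `papers`'s columns.
Matching on t1.auth_id = t2.auth_id AND t1.tag = t2.tag. A NULL in a compared column never satisfies the condition.
- auth_id=7, tag=EZ: 1 matching t2 row(s), so 1 row(s) emitted.
- auth_id=7, tag=QE: no t2 row matches, row kept with t2 columns NULL.
- auth_id=2, tag=QE: no t2 row matches, row kept with t2 columns NULL.
- auth_id=NULL, tag=EZ: no t2 row matches, row kept with t2 columns NULL.
- auth_id=1, tag=RF: no t2 row matches, row kept with t2 columns NULL.
- auth_id=2, tag=EZ: no t2 row matches, row kept with t2 columns NULL.
- auth_id=3, tag=RF: 1 matching t2 row(s), so 1 row(s) emitted.
Total: 2 matched + 5 padded = 7 rows.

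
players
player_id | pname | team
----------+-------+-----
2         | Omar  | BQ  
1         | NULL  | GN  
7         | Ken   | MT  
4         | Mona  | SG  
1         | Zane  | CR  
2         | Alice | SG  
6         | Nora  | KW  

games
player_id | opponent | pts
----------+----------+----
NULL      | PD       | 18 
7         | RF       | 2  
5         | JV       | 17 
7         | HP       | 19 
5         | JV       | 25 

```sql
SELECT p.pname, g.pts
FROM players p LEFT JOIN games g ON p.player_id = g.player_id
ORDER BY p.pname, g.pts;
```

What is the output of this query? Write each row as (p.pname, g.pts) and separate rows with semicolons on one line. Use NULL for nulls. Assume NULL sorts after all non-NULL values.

LEFT JOIN keeps every row from `players`; unmatched rows get NULL for `games`'s columns.
Matching on p.player_id = g.player_id. A NULL in a compared column never satisfies the condition.
Matched pairs: 2; unmatched p rows kept: 6.

(Alice, NULL); (Ken, 2); (Ken, 19); (Mona, NULL); (Nora, NULL); (Omar, NULL); (Zane, NULL); (NULL, NULL)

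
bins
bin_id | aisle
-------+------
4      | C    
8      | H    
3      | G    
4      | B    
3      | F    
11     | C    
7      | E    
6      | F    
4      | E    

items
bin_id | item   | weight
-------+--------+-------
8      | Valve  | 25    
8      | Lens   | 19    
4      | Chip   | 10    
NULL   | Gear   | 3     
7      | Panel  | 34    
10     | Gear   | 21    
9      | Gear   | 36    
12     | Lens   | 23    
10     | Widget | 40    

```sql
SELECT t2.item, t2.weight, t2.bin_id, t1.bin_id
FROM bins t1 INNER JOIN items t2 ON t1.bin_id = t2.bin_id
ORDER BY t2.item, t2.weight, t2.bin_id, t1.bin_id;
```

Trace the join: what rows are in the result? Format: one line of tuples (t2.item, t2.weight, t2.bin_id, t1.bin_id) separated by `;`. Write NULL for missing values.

INNER JOIN keeps only pairs where the ON condition holds.
Matching on t1.bin_id = t2.bin_id. A NULL in a compared column never satisfies the condition.
- bin_id=4: 1 matching t2 row(s), so 1 row(s) emitted.
- bin_id=8: 2 matching t2 row(s), so 2 row(s) emitted.
- bin_id=3: no matching t2 row, dropped.
- bin_id=4: 1 matching t2 row(s), so 1 row(s) emitted.
- bin_id=3: no matching t2 row, dropped.
- bin_id=11: no matching t2 row, dropped.
- bin_id=7: 1 matching t2 row(s), so 1 row(s) emitted.
- bin_id=6: no matching t2 row, dropped.
- bin_id=4: 1 matching t2 row(s), so 1 row(s) emitted.
After projecting and ordering:
t2.item | t2.weight | t2.bin_id | t1.bin_id
Chip | 10 | 4 | 4
Chip | 10 | 4 | 4
Chip | 10 | 4 | 4
Lens | 19 | 8 | 8
Panel | 34 | 7 | 7
Valve | 25 | 8 | 8

(Chip, 10, 4, 4); (Chip, 10, 4, 4); (Chip, 10, 4, 4); (Lens, 19, 8, 8); (Panel, 34, 7, 7); (Valve, 25, 8, 8)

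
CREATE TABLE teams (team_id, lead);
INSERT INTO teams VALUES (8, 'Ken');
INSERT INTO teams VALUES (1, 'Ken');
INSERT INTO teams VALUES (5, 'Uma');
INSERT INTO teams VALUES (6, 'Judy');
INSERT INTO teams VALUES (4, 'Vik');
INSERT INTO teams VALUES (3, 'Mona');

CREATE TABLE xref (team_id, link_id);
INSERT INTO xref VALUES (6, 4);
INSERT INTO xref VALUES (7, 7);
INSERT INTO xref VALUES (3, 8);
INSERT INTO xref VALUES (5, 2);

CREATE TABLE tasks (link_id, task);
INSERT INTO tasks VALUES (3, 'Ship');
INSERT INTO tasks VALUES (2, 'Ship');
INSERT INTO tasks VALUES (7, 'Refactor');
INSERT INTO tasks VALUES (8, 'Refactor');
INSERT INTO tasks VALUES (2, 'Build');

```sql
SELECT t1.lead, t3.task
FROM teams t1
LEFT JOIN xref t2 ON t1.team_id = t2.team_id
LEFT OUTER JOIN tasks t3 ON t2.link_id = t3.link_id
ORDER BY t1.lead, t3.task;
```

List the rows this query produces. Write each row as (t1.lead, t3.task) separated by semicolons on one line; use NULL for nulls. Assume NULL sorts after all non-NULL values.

(Judy, NULL); (Ken, NULL); (Ken, NULL); (Mona, Refactor); (Uma, Build); (Uma, Ship); (Vik, NULL)

Evaluate left to right. First `teams t1 LEFT JOIN xref t2` on team_id: 6 row(s).
Then LEFT JOIN `tasks t3` on link_id: each of those 6 rows is kept; rows whose t2.link_id has no match in t3 get NULL for t3's columns.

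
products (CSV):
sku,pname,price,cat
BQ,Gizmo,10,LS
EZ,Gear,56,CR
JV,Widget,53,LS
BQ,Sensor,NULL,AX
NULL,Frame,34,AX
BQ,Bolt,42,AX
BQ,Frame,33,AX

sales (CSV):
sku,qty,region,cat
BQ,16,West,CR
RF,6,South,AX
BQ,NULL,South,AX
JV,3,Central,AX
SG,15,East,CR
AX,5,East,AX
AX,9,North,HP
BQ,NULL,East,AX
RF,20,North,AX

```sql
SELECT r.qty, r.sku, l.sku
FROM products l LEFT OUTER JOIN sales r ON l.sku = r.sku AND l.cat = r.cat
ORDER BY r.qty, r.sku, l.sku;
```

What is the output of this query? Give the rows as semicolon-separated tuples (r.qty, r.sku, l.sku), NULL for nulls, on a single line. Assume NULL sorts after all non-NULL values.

LEFT JOIN keeps every row from `products`; unmatched rows get NULL for `sales`'s columns.
Matching on l.sku = r.sku AND l.cat = r.cat. A NULL in a compared column never satisfies the condition.
- sku=BQ, cat=LS: no r row matches, row kept with r columns NULL.
- sku=EZ, cat=CR: no r row matches, row kept with r columns NULL.
- sku=JV, cat=LS: no r row matches, row kept with r columns NULL.
- sku=BQ, cat=AX: 2 matching r row(s), so 2 row(s) emitted.
- sku=NULL, cat=AX: no r row matches, row kept with r columns NULL.
- sku=BQ, cat=AX: 2 matching r row(s), so 2 row(s) emitted.
- sku=BQ, cat=AX: 2 matching r row(s), so 2 row(s) emitted.
After projecting and ordering:
r.qty | r.sku | l.sku
NULL | BQ | BQ
NULL | BQ | BQ
NULL | BQ | BQ
NULL | BQ | BQ
NULL | BQ | BQ
NULL | BQ | BQ
NULL | NULL | BQ
NULL | NULL | EZ
NULL | NULL | JV
NULL | NULL | NULL

(NULL, BQ, BQ); (NULL, BQ, BQ); (NULL, BQ, BQ); (NULL, BQ, BQ); (NULL, BQ, BQ); (NULL, BQ, BQ); (NULL, NULL, BQ); (NULL, NULL, EZ); (NULL, NULL, JV); (NULL, NULL, NULL)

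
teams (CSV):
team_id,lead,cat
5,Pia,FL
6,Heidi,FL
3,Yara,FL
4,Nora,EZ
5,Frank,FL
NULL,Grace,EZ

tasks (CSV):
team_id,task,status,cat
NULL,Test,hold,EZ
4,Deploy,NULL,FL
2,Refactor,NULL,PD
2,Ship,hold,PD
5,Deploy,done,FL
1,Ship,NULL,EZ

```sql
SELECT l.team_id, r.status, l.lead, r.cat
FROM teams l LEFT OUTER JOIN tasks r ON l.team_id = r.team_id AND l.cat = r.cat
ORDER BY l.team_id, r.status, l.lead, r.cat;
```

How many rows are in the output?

6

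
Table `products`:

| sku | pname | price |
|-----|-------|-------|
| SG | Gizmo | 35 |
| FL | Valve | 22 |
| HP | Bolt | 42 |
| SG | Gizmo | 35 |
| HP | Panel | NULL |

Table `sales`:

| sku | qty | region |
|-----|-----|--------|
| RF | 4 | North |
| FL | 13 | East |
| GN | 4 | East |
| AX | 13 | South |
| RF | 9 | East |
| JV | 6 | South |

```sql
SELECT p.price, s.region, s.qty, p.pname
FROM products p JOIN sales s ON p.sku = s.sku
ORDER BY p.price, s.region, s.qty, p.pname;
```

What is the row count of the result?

INNER JOIN keeps only pairs where the ON condition holds.
Matching on p.sku = s.sku.
- p (sku=SG) has no partner → excluded.
- p (sku=FL) pairs with 1 row(s) of s.
- p (sku=HP) has no partner → excluded.
- p (sku=SG) has no partner → excluded.
- p (sku=HP) has no partner → excluded.
Total: 1 rows.

1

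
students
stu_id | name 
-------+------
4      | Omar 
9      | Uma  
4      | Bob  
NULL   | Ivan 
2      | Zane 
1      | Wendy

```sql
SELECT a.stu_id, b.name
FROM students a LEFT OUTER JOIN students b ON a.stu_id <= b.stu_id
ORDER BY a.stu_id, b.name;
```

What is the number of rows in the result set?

LEFT JOIN keeps every row from `students a`; unmatched rows get NULL for `students b`'s columns.
Matching on a.stu_id <= b.stu_id. A NULL in a compared column never satisfies the condition.
- stu_id=4: 3 matching b row(s), so 3 row(s) emitted.
- stu_id=9: 1 matching b row(s), so 1 row(s) emitted.
- stu_id=4: 3 matching b row(s), so 3 row(s) emitted.
- stu_id=NULL: no b row matches, row kept with b columns NULL.
- stu_id=2: 4 matching b row(s), so 4 row(s) emitted.
- stu_id=1: 5 matching b row(s), so 5 row(s) emitted.
Total: 16 matched + 1 padded = 17 rows.

17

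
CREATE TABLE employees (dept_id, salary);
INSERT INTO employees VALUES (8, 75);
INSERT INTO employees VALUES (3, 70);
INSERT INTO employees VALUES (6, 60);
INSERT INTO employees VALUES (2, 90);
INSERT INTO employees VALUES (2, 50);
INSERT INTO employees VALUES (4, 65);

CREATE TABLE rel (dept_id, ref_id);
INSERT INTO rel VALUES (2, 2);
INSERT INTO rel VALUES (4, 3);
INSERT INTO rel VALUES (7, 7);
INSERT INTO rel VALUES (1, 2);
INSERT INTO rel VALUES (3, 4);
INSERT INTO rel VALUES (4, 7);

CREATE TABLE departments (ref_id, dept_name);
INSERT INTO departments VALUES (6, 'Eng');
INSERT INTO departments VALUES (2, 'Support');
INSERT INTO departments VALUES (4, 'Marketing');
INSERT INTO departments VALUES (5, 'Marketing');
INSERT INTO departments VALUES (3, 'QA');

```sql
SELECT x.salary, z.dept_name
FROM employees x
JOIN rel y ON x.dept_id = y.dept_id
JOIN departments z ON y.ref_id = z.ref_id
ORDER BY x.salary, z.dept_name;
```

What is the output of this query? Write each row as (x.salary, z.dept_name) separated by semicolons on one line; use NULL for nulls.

Evaluate left to right. First `employees x INNER JOIN rel y` on dept_id: 5 row(s).
Then INNER JOIN `departments z` on ref_id: keep only rows whose y.ref_id appears in z.

(50, Support); (65, QA); (70, Marketing); (90, Support)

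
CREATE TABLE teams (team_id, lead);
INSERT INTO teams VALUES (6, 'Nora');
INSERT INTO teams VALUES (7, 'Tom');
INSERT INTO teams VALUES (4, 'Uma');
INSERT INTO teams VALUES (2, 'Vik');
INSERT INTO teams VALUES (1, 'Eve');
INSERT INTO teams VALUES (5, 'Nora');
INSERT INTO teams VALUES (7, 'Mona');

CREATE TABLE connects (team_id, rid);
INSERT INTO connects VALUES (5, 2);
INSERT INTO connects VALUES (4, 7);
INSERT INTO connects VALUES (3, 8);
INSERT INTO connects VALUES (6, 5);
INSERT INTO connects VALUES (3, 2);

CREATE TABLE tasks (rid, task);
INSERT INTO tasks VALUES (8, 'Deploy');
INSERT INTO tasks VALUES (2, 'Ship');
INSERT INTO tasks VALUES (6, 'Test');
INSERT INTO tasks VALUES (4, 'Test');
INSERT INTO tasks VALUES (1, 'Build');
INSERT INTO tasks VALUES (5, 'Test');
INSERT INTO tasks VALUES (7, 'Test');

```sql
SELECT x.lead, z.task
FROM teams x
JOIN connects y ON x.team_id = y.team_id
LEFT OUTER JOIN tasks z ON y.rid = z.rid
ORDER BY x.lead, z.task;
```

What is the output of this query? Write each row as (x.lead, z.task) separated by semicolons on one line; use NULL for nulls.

Evaluate left to right. First `teams x INNER JOIN connects y` on team_id: 3 row(s).
Then LEFT JOIN `tasks z` on rid: each of those 3 rows is kept; rows whose y.rid has no match in z get NULL for z's columns.

(Nora, Ship); (Nora, Test); (Uma, Test)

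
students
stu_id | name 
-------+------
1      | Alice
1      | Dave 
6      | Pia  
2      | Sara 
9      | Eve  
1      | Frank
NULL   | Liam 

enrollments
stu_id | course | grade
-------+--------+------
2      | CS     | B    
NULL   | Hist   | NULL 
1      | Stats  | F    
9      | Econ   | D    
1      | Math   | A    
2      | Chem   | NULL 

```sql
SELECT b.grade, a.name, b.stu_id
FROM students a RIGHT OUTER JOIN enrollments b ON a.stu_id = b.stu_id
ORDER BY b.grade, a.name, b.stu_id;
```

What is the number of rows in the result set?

10

RIGHT JOIN keeps every row from `enrollments`; unmatched rows get NULL for `students`'s columns.
Matching on a.stu_id = b.stu_id. A NULL in a compared column never satisfies the condition.
Matched pairs: 9; unmatched b rows kept: 1.
Total: 9 matched + 1 padded = 10 rows.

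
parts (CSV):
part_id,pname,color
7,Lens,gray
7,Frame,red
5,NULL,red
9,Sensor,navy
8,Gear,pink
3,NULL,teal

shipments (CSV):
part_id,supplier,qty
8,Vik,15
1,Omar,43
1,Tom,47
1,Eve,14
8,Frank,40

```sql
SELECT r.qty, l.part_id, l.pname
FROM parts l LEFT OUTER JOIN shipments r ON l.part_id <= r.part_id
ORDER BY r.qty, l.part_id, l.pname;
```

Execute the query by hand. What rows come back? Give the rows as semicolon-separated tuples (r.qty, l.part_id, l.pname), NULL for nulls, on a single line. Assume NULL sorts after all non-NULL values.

(15, 3, NULL); (15, 5, NULL); (15, 7, Frame); (15, 7, Lens); (15, 8, Gear); (40, 3, NULL); (40, 5, NULL); (40, 7, Frame); (40, 7, Lens); (40, 8, Gear); (NULL, 9, Sensor)

LEFT JOIN keeps every row from `parts`; unmatched rows get NULL for `shipments`'s columns.
Matching on l.part_id <= r.part_id.
- l row (part_id=7): matches 2 r row(s) → 2 output row(s).
- l row (part_id=7): matches 2 r row(s) → 2 output row(s).
- l row (part_id=5): matches 2 r row(s) → 2 output row(s).
- l row (part_id=9): no match → kept, r columns NULL.
- l row (part_id=8): matches 2 r row(s) → 2 output row(s).
- l row (part_id=3): matches 2 r row(s) → 2 output row(s).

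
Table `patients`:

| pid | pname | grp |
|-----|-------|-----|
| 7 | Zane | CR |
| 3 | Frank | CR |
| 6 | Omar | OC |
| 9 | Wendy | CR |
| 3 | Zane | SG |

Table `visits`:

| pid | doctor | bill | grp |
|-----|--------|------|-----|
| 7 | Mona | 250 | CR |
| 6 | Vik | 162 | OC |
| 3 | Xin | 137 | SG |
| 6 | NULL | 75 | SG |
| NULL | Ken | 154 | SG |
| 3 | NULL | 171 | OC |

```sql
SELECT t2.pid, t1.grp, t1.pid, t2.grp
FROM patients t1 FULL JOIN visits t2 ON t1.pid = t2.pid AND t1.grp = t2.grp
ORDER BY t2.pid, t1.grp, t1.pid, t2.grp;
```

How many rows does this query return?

8

FULL OUTER JOIN keeps every row from both sides; unmatched rows get NULL for the other side's columns.
Matching on t1.pid = t2.pid AND t1.grp = t2.grp. A NULL in a compared column never satisfies the condition.
- pid=7, grp=CR: 1 matching t2 row(s), so 1 row(s) emitted.
- pid=3, grp=CR: no t2 row matches, row kept with t2 columns NULL.
- pid=6, grp=OC: 1 matching t2 row(s), so 1 row(s) emitted.
- pid=9, grp=CR: no t2 row matches, row kept with t2 columns NULL.
- pid=3, grp=SG: 1 matching t2 row(s), so 1 row(s) emitted.
- 3 t2 row(s) had no t1 match → kept, t1 columns NULL.
Total: 3 matched + 5 padded = 8 rows.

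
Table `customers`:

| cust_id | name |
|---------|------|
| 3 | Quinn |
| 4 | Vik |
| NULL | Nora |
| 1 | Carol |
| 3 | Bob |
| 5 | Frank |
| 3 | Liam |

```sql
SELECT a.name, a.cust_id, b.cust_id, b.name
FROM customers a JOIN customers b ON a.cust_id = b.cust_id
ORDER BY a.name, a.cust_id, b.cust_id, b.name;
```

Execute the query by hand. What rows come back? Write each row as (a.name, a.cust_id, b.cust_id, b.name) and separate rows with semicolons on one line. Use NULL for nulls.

(Bob, 3, 3, Bob); (Bob, 3, 3, Liam); (Bob, 3, 3, Quinn); (Carol, 1, 1, Carol); (Frank, 5, 5, Frank); (Liam, 3, 3, Bob); (Liam, 3, 3, Liam); (Liam, 3, 3, Quinn); (Quinn, 3, 3, Bob); (Quinn, 3, 3, Liam); (Quinn, 3, 3, Quinn); (Vik, 4, 4, Vik)

INNER JOIN keeps only pairs where the ON condition holds.
Matching on a.cust_id = b.cust_id. A NULL in a compared column never satisfies the condition.
- a row (cust_id=3): matches 3 b row(s) → 3 output row(s).
- a row (cust_id=4): matches 1 b row(s) → 1 output row(s).
- a row (cust_id=NULL): no match → dropped.
- a row (cust_id=1): matches 1 b row(s) → 1 output row(s).
- a row (cust_id=3): matches 3 b row(s) → 3 output row(s).
- a row (cust_id=5): matches 1 b row(s) → 1 output row(s).
- a row (cust_id=3): matches 3 b row(s) → 3 output row(s).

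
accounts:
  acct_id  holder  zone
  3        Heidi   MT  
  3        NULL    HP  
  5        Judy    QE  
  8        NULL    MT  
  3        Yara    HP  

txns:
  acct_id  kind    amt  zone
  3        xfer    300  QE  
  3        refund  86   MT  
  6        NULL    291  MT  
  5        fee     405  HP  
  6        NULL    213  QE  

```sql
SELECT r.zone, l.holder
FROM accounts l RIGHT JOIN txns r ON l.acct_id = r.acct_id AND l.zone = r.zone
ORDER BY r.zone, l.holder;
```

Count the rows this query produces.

5

RIGHT JOIN keeps every row from `txns`; unmatched rows get NULL for `accounts`'s columns.
Matching on l.acct_id = r.acct_id AND l.zone = r.zone.
- acct_id=3, zone=MT: 1 matching r row(s), so 1 row(s) emitted.
- acct_id=3, zone=HP: no matching r row.
- acct_id=5, zone=QE: no matching r row.
- acct_id=8, zone=MT: no matching r row.
- acct_id=3, zone=HP: no matching r row.
- plus 4 unmatched r row(s), each kept with NULL l columns.
Total: 1 matched + 4 padded = 5 rows.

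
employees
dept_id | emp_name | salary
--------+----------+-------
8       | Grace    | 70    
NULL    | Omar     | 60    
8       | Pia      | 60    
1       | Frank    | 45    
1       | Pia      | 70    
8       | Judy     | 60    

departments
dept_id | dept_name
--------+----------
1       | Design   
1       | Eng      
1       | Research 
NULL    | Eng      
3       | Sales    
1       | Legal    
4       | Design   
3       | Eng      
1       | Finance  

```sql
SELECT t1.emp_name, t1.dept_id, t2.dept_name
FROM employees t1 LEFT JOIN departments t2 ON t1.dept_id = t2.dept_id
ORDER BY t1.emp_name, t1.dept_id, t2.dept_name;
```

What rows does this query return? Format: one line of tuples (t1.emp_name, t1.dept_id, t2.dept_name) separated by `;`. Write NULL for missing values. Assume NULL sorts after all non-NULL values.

(Frank, 1, Design); (Frank, 1, Eng); (Frank, 1, Finance); (Frank, 1, Legal); (Frank, 1, Research); (Grace, 8, NULL); (Judy, 8, NULL); (Omar, NULL, NULL); (Pia, 1, Design); (Pia, 1, Eng); (Pia, 1, Finance); (Pia, 1, Legal); (Pia, 1, Research); (Pia, 8, NULL)

LEFT JOIN keeps every row from `employees`; unmatched rows get NULL for `departments`'s columns.
Matching on t1.dept_id = t2.dept_id. A NULL in a compared column never satisfies the condition.
- dept_id=8: no t2 row matches, row kept with t2 columns NULL.
- dept_id=NULL: no t2 row matches, row kept with t2 columns NULL.
- dept_id=8: no t2 row matches, row kept with t2 columns NULL.
- dept_id=1: 5 matching t2 row(s), so 5 row(s) emitted.
- dept_id=1: 5 matching t2 row(s), so 5 row(s) emitted.
- dept_id=8: no t2 row matches, row kept with t2 columns NULL.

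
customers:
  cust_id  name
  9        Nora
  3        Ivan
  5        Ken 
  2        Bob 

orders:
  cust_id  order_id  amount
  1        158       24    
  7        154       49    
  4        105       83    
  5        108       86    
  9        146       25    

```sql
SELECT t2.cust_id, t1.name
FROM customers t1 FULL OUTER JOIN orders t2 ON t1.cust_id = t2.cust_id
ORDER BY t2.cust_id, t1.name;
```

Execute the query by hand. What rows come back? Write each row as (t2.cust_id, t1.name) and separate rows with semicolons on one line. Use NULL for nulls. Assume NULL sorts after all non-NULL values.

(1, NULL); (4, NULL); (5, Ken); (7, NULL); (9, Nora); (NULL, Bob); (NULL, Ivan)

FULL OUTER JOIN keeps every row from both sides; unmatched rows get NULL for the other side's columns.
Matching on t1.cust_id = t2.cust_id.
Matched pairs: 2; unmatched t1 rows kept: 2; unmatched t2 rows kept: 3.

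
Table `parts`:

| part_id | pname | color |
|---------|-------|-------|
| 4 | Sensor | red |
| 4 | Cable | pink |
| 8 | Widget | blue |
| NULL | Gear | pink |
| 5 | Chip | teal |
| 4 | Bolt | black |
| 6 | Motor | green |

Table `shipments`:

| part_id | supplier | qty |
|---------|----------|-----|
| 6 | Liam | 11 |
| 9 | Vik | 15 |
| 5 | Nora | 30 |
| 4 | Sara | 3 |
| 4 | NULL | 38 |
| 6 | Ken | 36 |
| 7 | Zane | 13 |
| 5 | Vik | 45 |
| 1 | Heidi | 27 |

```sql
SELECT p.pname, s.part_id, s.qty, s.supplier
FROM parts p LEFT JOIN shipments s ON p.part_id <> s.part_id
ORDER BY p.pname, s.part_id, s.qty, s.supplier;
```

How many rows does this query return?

LEFT JOIN keeps every row from `parts`; unmatched rows get NULL for `shipments`'s columns.
Matching on p.part_id <> s.part_id. A NULL in a compared column never satisfies the condition.
- part_id=4: 7 matching s row(s), so 7 row(s) emitted.
- part_id=4: 7 matching s row(s), so 7 row(s) emitted.
- part_id=8: 9 matching s row(s), so 9 row(s) emitted.
- part_id=NULL: no s row matches, row kept with s columns NULL.
- part_id=5: 7 matching s row(s), so 7 row(s) emitted.
- part_id=4: 7 matching s row(s), so 7 row(s) emitted.
- part_id=6: 7 matching s row(s), so 7 row(s) emitted.
Total: 44 matched + 1 padded = 45 rows.

45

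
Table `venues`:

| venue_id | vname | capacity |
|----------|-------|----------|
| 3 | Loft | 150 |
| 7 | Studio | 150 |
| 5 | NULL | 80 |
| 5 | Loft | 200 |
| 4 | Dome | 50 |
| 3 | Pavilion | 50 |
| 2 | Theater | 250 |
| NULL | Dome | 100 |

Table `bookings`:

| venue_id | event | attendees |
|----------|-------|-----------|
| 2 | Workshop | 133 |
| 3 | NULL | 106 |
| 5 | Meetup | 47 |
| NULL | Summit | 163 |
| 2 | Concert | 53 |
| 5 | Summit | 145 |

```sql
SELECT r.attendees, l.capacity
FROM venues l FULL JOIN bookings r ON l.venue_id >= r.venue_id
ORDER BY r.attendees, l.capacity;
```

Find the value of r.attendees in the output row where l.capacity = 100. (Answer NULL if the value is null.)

FULL OUTER JOIN keeps every row from both sides; unmatched rows get NULL for the other side's columns.
Matching on l.venue_id >= r.venue_id. A NULL in a compared column never satisfies the condition.
Matched pairs: 26; unmatched l rows kept: 1; unmatched r rows kept: 1.

NULL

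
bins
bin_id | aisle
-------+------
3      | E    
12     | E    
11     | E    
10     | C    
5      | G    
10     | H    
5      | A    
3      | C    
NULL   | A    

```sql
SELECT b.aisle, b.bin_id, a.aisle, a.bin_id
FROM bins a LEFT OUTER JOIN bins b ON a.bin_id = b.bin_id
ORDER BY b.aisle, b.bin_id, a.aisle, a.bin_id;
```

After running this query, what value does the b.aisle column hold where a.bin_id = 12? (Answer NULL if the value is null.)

LEFT JOIN keeps every row from `bins a`; unmatched rows get NULL for `bins b`'s columns.
Matching on a.bin_id = b.bin_id. A NULL in a compared column never satisfies the condition.
- a row (bin_id=3): matches 2 b row(s) → 2 output row(s).
- a row (bin_id=12): matches 1 b row(s) → 1 output row(s).
- a row (bin_id=11): matches 1 b row(s) → 1 output row(s).
- a row (bin_id=10): matches 2 b row(s) → 2 output row(s).
- a row (bin_id=5): matches 2 b row(s) → 2 output row(s).
- a row (bin_id=10): matches 2 b row(s) → 2 output row(s).
- a row (bin_id=5): matches 2 b row(s) → 2 output row(s).
- a row (bin_id=3): matches 2 b row(s) → 2 output row(s).
- a row (bin_id=NULL): no match → kept, b columns NULL.

E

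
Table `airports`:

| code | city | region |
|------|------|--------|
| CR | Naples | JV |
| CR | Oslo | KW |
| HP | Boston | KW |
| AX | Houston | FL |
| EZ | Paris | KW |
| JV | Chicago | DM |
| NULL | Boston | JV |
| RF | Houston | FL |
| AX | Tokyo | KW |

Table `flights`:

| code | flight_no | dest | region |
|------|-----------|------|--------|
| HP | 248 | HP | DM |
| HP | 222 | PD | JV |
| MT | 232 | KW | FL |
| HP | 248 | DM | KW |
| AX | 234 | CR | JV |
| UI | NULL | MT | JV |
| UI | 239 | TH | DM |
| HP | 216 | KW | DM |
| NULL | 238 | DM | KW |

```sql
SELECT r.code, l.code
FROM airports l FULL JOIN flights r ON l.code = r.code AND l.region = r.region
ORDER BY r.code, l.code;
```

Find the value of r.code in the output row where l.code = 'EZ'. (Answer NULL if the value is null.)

FULL OUTER JOIN keeps every row from both sides; unmatched rows get NULL for the other side's columns.
Matching on l.code = r.code AND l.region = r.region. A NULL in a compared column never satisfies the condition.
- l[0] code=CR, region=JV → no match; kept with NULLs on the r side.
- l[1] code=CR, region=KW → no match; kept with NULLs on the r side.
- l[2] code=HP, region=KW → 1 match(es) in r → 1 row(s).
- l[3] code=AX, region=FL → no match; kept with NULLs on the r side.
- l[4] code=EZ, region=KW → no match; kept with NULLs on the r side.
- l[5] code=JV, region=DM → no match; kept with NULLs on the r side.
- l[6] code=NULL, region=JV → no match; kept with NULLs on the r side.
- l[7] code=RF, region=FL → no match; kept with NULLs on the r side.
- l[8] code=AX, region=KW → no match; kept with NULLs on the r side.
- plus 8 unmatched r row(s), each kept with NULL l columns.

NULL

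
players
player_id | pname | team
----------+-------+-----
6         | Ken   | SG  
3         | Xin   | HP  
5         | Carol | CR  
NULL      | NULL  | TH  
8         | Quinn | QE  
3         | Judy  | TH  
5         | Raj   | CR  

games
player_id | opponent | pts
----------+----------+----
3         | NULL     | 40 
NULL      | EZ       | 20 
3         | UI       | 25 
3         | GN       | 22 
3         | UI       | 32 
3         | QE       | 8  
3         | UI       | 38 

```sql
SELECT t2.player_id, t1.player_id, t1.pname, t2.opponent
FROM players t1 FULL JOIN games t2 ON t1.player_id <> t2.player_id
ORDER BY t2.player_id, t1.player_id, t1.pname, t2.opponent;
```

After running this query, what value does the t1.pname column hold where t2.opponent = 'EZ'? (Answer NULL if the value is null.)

NULL

FULL OUTER JOIN keeps every row from both sides; unmatched rows get NULL for the other side's columns.
Matching on t1.player_id <> t2.player_id. A NULL in a compared column never satisfies the condition.
Matched pairs: 24; unmatched t1 rows kept: 3; unmatched t2 rows kept: 1.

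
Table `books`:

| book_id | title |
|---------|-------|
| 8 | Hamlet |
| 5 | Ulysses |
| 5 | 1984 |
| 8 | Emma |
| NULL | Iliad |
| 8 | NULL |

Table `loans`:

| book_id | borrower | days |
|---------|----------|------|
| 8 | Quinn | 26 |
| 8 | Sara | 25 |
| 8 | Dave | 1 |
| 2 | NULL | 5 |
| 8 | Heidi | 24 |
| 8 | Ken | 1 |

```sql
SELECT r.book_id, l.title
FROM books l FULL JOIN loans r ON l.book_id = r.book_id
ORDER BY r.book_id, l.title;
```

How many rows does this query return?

19

FULL OUTER JOIN keeps every row from both sides; unmatched rows get NULL for the other side's columns.
Matching on l.book_id = r.book_id. A NULL in a compared column never satisfies the condition.
- book_id=8: 5 matching r row(s), so 5 row(s) emitted.
- book_id=5: no r row matches, row kept with r columns NULL.
- book_id=5: no r row matches, row kept with r columns NULL.
- book_id=8: 5 matching r row(s), so 5 row(s) emitted.
- book_id=NULL: no r row matches, row kept with r columns NULL.
- book_id=8: 5 matching r row(s), so 5 row(s) emitted.
- 1 r row(s) had no l match → kept, l columns NULL.
Total: 15 matched + 4 padded = 19 rows.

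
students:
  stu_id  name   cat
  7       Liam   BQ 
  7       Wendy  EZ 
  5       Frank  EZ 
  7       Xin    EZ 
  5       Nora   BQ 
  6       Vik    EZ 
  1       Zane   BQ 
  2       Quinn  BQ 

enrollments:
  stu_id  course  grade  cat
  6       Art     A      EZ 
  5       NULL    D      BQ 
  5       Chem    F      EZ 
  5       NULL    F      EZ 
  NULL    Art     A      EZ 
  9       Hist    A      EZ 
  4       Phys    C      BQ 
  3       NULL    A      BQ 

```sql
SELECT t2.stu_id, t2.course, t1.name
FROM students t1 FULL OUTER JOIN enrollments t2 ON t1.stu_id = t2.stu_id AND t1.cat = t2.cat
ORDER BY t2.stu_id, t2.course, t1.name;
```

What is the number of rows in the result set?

13

FULL OUTER JOIN keeps every row from both sides; unmatched rows get NULL for the other side's columns.
Matching on t1.stu_id = t2.stu_id AND t1.cat = t2.cat. A NULL in a compared column never satisfies the condition.
- stu_id=7, cat=BQ: no t2 row matches, row kept with t2 columns NULL.
- stu_id=7, cat=EZ: no t2 row matches, row kept with t2 columns NULL.
- stu_id=5, cat=EZ: 2 matching t2 row(s), so 2 row(s) emitted.
- stu_id=7, cat=EZ: no t2 row matches, row kept with t2 columns NULL.
- stu_id=5, cat=BQ: 1 matching t2 row(s), so 1 row(s) emitted.
- stu_id=6, cat=EZ: 1 matching t2 row(s), so 1 row(s) emitted.
- stu_id=1, cat=BQ: no t2 row matches, row kept with t2 columns NULL.
- stu_id=2, cat=BQ: no t2 row matches, row kept with t2 columns NULL.
- plus 4 unmatched t2 row(s), each kept with NULL t1 columns.
Total: 4 matched + 9 padded = 13 rows.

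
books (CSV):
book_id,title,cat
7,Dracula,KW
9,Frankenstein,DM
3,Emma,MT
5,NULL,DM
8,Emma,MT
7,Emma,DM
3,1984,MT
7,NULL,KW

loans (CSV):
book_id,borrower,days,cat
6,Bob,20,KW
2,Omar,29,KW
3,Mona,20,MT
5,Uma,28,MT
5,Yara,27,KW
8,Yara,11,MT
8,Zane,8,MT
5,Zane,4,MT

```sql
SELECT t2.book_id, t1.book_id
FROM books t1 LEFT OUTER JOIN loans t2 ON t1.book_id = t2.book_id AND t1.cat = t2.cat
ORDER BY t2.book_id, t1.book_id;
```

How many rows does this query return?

LEFT JOIN keeps every row from `books`; unmatched rows get NULL for `loans`'s columns.
Matching on t1.book_id = t2.book_id AND t1.cat = t2.cat.
Matched pairs: 4; unmatched t1 rows kept: 5.
Total: 4 matched + 5 padded = 9 rows.

9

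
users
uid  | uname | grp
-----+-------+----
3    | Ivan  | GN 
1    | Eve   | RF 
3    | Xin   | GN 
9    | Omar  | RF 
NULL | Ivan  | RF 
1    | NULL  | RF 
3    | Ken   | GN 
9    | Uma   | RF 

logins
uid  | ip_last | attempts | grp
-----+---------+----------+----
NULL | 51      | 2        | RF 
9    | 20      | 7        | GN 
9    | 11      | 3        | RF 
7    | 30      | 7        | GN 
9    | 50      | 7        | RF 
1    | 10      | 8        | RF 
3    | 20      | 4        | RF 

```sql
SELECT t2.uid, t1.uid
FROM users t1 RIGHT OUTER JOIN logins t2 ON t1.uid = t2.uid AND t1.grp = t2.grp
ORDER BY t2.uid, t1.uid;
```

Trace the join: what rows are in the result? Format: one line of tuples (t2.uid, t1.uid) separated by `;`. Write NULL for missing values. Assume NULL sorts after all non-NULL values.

(1, 1); (1, 1); (3, NULL); (7, NULL); (9, 9); (9, 9); (9, 9); (9, 9); (9, NULL); (NULL, NULL)

RIGHT JOIN keeps every row from `logins`; unmatched rows get NULL for `users`'s columns.
Matching on t1.uid = t2.uid AND t1.grp = t2.grp. A NULL in a compared column never satisfies the condition.
- t1 row (uid=3, grp=GN): no match.
- t1 row (uid=1, grp=RF): matches 1 t2 row(s) → 1 output row(s).
- t1 row (uid=3, grp=GN): no match.
- t1 row (uid=9, grp=RF): matches 2 t2 row(s) → 2 output row(s).
- t1 row (uid=NULL, grp=RF): no match.
- t1 row (uid=1, grp=RF): matches 1 t2 row(s) → 1 output row(s).
- t1 row (uid=3, grp=GN): no match.
- t1 row (uid=9, grp=RF): matches 2 t2 row(s) → 2 output row(s).
- plus 4 unmatched t2 row(s), each kept with NULL t1 columns.
After projecting and ordering:
t2.uid | t1.uid
1 | 1
1 | 1
3 | NULL
7 | NULL
9 | 9
9 | 9
9 | 9
9 | 9
9 | NULL
NULL | NULL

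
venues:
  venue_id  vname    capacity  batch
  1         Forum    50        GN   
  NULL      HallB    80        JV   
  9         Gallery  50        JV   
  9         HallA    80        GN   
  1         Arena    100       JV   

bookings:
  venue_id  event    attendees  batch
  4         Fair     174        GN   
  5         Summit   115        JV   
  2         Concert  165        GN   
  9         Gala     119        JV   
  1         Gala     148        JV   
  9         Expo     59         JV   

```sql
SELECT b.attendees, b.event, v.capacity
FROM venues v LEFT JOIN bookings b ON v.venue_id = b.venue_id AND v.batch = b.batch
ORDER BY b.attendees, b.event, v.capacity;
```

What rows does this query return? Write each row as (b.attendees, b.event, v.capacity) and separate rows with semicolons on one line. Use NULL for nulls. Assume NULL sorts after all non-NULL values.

(59, Expo, 50); (119, Gala, 50); (148, Gala, 100); (NULL, NULL, 50); (NULL, NULL, 80); (NULL, NULL, 80)

LEFT JOIN keeps every row from `venues`; unmatched rows get NULL for `bookings`'s columns.
Matching on v.venue_id = b.venue_id AND v.batch = b.batch. A NULL in a compared column never satisfies the condition.
- v row (venue_id=1, batch=GN): no match → kept, b columns NULL.
- v row (venue_id=NULL, batch=JV): no match → kept, b columns NULL.
- v row (venue_id=9, batch=JV): matches 2 b row(s) → 2 output row(s).
- v row (venue_id=9, batch=GN): no match → kept, b columns NULL.
- v row (venue_id=1, batch=JV): matches 1 b row(s) → 1 output row(s).
After projecting and ordering:
b.attendees | b.event | v.capacity
59 | Expo | 50
119 | Gala | 50
148 | Gala | 100
NULL | NULL | 50
NULL | NULL | 80
NULL | NULL | 80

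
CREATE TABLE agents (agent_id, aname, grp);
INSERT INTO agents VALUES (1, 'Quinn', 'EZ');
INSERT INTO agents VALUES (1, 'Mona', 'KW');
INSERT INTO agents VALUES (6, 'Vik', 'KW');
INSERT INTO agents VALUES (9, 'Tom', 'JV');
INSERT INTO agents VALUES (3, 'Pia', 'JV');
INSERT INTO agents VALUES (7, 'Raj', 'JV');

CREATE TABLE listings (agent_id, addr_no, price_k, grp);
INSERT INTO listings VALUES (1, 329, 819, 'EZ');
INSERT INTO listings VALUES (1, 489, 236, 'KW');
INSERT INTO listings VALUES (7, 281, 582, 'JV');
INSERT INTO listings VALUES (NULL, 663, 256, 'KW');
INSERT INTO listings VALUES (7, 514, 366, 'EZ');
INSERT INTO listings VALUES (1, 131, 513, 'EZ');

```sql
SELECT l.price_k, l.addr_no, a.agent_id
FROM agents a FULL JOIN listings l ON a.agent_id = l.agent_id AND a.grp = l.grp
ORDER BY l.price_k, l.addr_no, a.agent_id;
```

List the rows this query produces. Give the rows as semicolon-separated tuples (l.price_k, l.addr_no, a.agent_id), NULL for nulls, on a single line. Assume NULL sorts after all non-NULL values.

FULL OUTER JOIN keeps every row from both sides; unmatched rows get NULL for the other side's columns.
Matching on a.agent_id = l.agent_id AND a.grp = l.grp. A NULL in a compared column never satisfies the condition.
- agent_id=1, grp=EZ: 2 matching l row(s), so 2 row(s) emitted.
- agent_id=1, grp=KW: 1 matching l row(s), so 1 row(s) emitted.
- agent_id=6, grp=KW: no l row matches, row kept with l columns NULL.
- agent_id=9, grp=JV: no l row matches, row kept with l columns NULL.
- agent_id=3, grp=JV: no l row matches, row kept with l columns NULL.
- agent_id=7, grp=JV: 1 matching l row(s), so 1 row(s) emitted.
- 2 row(s) from l found no a partner → padded with NULL.
After projecting and ordering:
l.price_k | l.addr_no | a.agent_id
236 | 489 | 1
256 | 663 | NULL
366 | 514 | NULL
513 | 131 | 1
582 | 281 | 7
819 | 329 | 1
NULL | NULL | 3
NULL | NULL | 6
NULL | NULL | 9

(236, 489, 1); (256, 663, NULL); (366, 514, NULL); (513, 131, 1); (582, 281, 7); (819, 329, 1); (NULL, NULL, 3); (NULL, NULL, 6); (NULL, NULL, 9)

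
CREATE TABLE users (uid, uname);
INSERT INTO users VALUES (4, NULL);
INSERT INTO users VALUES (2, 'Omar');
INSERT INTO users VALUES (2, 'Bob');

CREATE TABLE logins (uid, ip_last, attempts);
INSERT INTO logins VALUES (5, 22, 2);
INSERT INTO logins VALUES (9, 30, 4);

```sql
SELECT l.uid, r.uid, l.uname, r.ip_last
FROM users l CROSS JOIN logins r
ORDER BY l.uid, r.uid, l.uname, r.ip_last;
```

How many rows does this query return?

6

CROSS JOIN pairs every row of `users` with every row of `logins`: 3 × 2 = 6 rows.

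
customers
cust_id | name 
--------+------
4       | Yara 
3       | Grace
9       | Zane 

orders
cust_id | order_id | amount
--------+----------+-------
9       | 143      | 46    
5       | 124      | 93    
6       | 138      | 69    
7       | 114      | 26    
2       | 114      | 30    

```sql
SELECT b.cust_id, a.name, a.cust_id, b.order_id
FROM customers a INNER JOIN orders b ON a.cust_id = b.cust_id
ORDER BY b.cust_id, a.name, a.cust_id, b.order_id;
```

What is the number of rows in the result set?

1

INNER JOIN keeps only pairs where the ON condition holds.
Matching on a.cust_id = b.cust_id.
Matched pairs: 1.
Total: 1 rows.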